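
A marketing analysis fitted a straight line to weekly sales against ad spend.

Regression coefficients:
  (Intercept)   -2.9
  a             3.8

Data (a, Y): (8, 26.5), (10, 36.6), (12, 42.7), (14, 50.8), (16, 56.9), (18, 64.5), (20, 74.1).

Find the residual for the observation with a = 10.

Ŷ = -2.9 + 3.8·10 = 35.1
r = 36.6 − 35.1 = 1.5

r = 1.5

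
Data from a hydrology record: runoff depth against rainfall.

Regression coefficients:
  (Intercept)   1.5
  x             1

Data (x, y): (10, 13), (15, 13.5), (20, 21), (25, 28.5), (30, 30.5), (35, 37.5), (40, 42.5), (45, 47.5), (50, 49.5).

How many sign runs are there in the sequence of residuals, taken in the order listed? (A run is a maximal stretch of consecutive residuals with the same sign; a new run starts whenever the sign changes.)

x=10: ŷ = 1.5 + 10 = 11.5; r = 13 − 11.5 = 1.5
x=15: ŷ = 1.5 + 15 = 16.5; r = 13.5 − 16.5 = -3
x=20: ŷ = 1.5 + 20 = 21.5; r = 21 − 21.5 = -0.5
x=25: ŷ = 1.5 + 25 = 26.5; r = 28.5 − 26.5 = 2
x=30: ŷ = 1.5 + 30 = 31.5; r = 30.5 − 31.5 = -1
x=35: ŷ = 1.5 + 35 = 36.5; r = 37.5 − 36.5 = 1
x=40: ŷ = 1.5 + 40 = 41.5; r = 42.5 − 41.5 = 1
x=45: ŷ = 1.5 + 45 = 46.5; r = 47.5 − 46.5 = 1
x=50: ŷ = 1.5 + 50 = 51.5; r = 49.5 − 51.5 = -2
Signs: + − − + − + + + −
Runs: +×1, −×2, +×1, −×1, +×3, −×1 → 6

6 runs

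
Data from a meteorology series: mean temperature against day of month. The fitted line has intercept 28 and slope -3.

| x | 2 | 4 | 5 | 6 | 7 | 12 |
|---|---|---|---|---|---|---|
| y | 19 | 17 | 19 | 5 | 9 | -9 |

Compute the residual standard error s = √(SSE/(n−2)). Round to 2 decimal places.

x=2: ŷ = 28 − 3·2 = 22; r = 19 − 22 = -3
x=4: ŷ = 28 − 3·4 = 16; r = 17 − 16 = 1
x=5: ŷ = 28 − 3·5 = 13; r = 19 − 13 = 6
x=6: ŷ = 28 − 3·6 = 10; r = 5 − 10 = -5
x=7: ŷ = 28 − 3·7 = 7; r = 9 − 7 = 2
x=12: ŷ = 28 − 3·12 = -8; r = -9 − (-8) = -1
SSE = 9 + 1 + 36 + 25 + 4 + 1 = 76
s = √(76/4) = √19 ≈ 4.36

s = 4.36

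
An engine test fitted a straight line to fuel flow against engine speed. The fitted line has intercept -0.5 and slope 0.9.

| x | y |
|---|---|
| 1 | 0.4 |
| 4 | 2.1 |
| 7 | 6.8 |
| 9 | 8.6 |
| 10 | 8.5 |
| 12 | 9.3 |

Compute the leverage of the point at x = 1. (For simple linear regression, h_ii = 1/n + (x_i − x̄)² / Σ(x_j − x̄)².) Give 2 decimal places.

x̄ = (1 + 4 + 7 + 9 + 10 + 12)/6 = 7.16667
Σ(x − x̄)² = 38.0278 + 10.0278 + 0.0277778 + 3.36111 + 8.02778 + 23.3611 = 82.8333
h = 1/6 + (-6.16667)²/82.8333 = 0.166667 + 0.459088 = 0.63

h = 0.63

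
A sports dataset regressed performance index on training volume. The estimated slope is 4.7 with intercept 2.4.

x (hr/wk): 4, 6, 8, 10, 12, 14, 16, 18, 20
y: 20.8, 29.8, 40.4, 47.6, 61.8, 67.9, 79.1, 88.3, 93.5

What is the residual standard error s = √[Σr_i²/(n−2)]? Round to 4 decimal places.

x=4: ŷ = 2.4 + 4.7·4 = 21.2; r = 20.8 − 21.2 = -0.4
x=6: ŷ = 2.4 + 4.7·6 = 30.6; r = 29.8 − 30.6 = -0.8
x=8: ŷ = 2.4 + 4.7·8 = 40; r = 40.4 − 40 = 0.4
x=10: ŷ = 2.4 + 4.7·10 = 49.4; r = 47.6 − 49.4 = -1.8
x=12: ŷ = 2.4 + 4.7·12 = 58.8; r = 61.8 − 58.8 = 3
x=14: ŷ = 2.4 + 4.7·14 = 68.2; r = 67.9 − 68.2 = -0.3
x=16: ŷ = 2.4 + 4.7·16 = 77.6; r = 79.1 − 77.6 = 1.5
x=18: ŷ = 2.4 + 4.7·18 = 87; r = 88.3 − 87 = 1.3
x=20: ŷ = 2.4 + 4.7·20 = 96.4; r = 93.5 − 96.4 = -2.9
SSE = 0.16 + 0.64 + 0.16 + 3.24 + 9 + 0.09 + 2.25 + 1.69 + 8.41 = 25.64
s = √(25.64/7) = √3.66286 ≈ 1.9139

s = 1.9139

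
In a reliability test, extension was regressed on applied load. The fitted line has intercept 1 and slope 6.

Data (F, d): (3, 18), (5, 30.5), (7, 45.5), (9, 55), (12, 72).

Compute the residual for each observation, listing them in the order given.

F=3: d̂ = 1 + 6·3 = 19; r = 18 − 19 = -1
F=5: d̂ = 1 + 6·5 = 31; r = 30.5 − 31 = -0.5
F=7: d̂ = 1 + 6·7 = 43; r = 45.5 − 43 = 2.5
F=9: d̂ = 1 + 6·9 = 55; r = 55 − 55 = 0
F=12: d̂ = 1 + 6·12 = 73; r = 72 − 73 = -1

-1, -0.5, 2.5, 0, -1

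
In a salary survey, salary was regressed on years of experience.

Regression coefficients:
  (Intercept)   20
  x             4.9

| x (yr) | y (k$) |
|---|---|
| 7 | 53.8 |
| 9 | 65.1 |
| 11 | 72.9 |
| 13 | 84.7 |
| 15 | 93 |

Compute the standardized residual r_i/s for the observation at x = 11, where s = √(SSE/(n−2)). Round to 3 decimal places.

-0.926

x=7: ŷ = 20 + 4.9·7 = 54.3; r = 53.8 − 54.3 = -0.5
x=9: ŷ = 20 + 4.9·9 = 64.1; r = 65.1 − 64.1 = 1
x=11: ŷ = 20 + 4.9·11 = 73.9; r = 72.9 − 73.9 = -1
x=13: ŷ = 20 + 4.9·13 = 83.7; r = 84.7 − 83.7 = 1
x=15: ŷ = 20 + 4.9·15 = 93.5; r = 93 − 93.5 = -0.5
SSE = 0.25 + 1 + 1 + 1 + 0.25 = 3.5
s = √(3.5/3) = 1.08012
r/s = -1 / 1.08012 = -0.926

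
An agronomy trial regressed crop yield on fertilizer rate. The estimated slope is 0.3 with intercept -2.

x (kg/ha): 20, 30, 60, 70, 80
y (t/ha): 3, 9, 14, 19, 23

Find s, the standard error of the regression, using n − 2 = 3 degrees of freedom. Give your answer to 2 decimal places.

s = 1.83

x=20: ŷ = -2 + 0.3·20 = 4; e = 3 − 4 = -1
x=30: ŷ = -2 + 0.3·30 = 7; e = 9 − 7 = 2
x=60: ŷ = -2 + 0.3·60 = 16; e = 14 − 16 = -2
x=70: ŷ = -2 + 0.3·70 = 19; e = 19 − 19 = 0
x=80: ŷ = -2 + 0.3·80 = 22; e = 23 − 22 = 1
SSE = 1 + 4 + 4 + 0 + 1 = 10
s = √(10/3) = √3.33333 ≈ 1.83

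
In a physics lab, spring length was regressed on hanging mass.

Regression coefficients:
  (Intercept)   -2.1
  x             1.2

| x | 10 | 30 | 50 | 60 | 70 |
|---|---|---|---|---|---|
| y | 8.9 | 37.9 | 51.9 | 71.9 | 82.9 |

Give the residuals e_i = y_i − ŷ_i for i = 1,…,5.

x=10: ŷ = -2.1 + 1.2·10 = 9.9; e = 8.9 − 9.9 = -1
x=30: ŷ = -2.1 + 1.2·30 = 33.9; e = 37.9 − 33.9 = 4
x=50: ŷ = -2.1 + 1.2·50 = 57.9; e = 51.9 − 57.9 = -6
x=60: ŷ = -2.1 + 1.2·60 = 69.9; e = 71.9 − 69.9 = 2
x=70: ŷ = -2.1 + 1.2·70 = 81.9; e = 82.9 − 81.9 = 1

-1, 4, -6, 2, 1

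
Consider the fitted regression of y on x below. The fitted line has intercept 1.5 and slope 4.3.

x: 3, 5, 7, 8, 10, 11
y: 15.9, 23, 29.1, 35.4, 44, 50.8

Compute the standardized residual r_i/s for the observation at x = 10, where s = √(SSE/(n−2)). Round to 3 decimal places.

-0.277

x=3: ŷ = 1.5 + 4.3·3 = 14.4; r = 15.9 − 14.4 = 1.5
x=5: ŷ = 1.5 + 4.3·5 = 23; r = 23 − 23 = 0
x=7: ŷ = 1.5 + 4.3·7 = 31.6; r = 29.1 − 31.6 = -2.5
x=8: ŷ = 1.5 + 4.3·8 = 35.9; r = 35.4 − 35.9 = -0.5
x=10: ŷ = 1.5 + 4.3·10 = 44.5; r = 44 − 44.5 = -0.5
x=11: ŷ = 1.5 + 4.3·11 = 48.8; r = 50.8 − 48.8 = 2
SSE = 2.25 + 0 + 6.25 + 0.25 + 0.25 + 4 = 13
s = √(13/4) = 1.80278
r/s = -0.5 / 1.80278 = -0.277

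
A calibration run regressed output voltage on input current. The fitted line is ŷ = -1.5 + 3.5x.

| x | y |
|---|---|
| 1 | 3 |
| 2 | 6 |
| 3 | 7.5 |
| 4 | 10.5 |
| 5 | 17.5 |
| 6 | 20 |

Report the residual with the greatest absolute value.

e = -2

x=1: ŷ = -1.5 + 3.5·1 = 2; e = 3 − 2 = 1
x=2: ŷ = -1.5 + 3.5·2 = 5.5; e = 6 − 5.5 = 0.5
x=3: ŷ = -1.5 + 3.5·3 = 9; e = 7.5 − 9 = -1.5
x=4: ŷ = -1.5 + 3.5·4 = 12.5; e = 10.5 − 12.5 = -2
x=5: ŷ = -1.5 + 3.5·5 = 16; e = 17.5 − 16 = 1.5
x=6: ŷ = -1.5 + 3.5·6 = 19.5; e = 20 − 19.5 = 0.5
Largest |e| is 2 at x = 4, residual -2.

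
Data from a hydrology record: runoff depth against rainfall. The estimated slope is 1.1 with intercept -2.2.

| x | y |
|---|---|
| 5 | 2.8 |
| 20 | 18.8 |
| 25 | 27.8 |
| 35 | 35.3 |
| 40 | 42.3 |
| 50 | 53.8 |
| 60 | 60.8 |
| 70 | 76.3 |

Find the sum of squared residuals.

SSE = 21

x=5: ŷ = -2.2 + 1.1·5 = 3.3; r = 2.8 − 3.3 = -0.5
x=20: ŷ = -2.2 + 1.1·20 = 19.8; r = 18.8 − 19.8 = -1
x=25: ŷ = -2.2 + 1.1·25 = 25.3; r = 27.8 − 25.3 = 2.5
x=35: ŷ = -2.2 + 1.1·35 = 36.3; r = 35.3 − 36.3 = -1
x=40: ŷ = -2.2 + 1.1·40 = 41.8; r = 42.3 − 41.8 = 0.5
x=50: ŷ = -2.2 + 1.1·50 = 52.8; r = 53.8 − 52.8 = 1
x=60: ŷ = -2.2 + 1.1·60 = 63.8; r = 60.8 − 63.8 = -3
x=70: ŷ = -2.2 + 1.1·70 = 74.8; r = 76.3 − 74.8 = 1.5
SSE = 0.25 + 1 + 6.25 + 1 + 0.25 + 1 + 9 + 2.25 = 21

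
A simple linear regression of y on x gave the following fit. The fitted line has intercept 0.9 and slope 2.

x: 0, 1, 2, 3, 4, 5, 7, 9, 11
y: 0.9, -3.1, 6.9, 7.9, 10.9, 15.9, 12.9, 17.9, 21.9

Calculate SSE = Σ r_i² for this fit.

x=0: ŷ = 0.9 + 2·0 = 0.9; r = 0.9 − 0.9 = 0
x=1: ŷ = 0.9 + 2·1 = 2.9; r = -3.1 − 2.9 = -6
x=2: ŷ = 0.9 + 2·2 = 4.9; r = 6.9 − 4.9 = 2
x=3: ŷ = 0.9 + 2·3 = 6.9; r = 7.9 − 6.9 = 1
x=4: ŷ = 0.9 + 2·4 = 8.9; r = 10.9 − 8.9 = 2
x=5: ŷ = 0.9 + 2·5 = 10.9; r = 15.9 − 10.9 = 5
x=7: ŷ = 0.9 + 2·7 = 14.9; r = 12.9 − 14.9 = -2
x=9: ŷ = 0.9 + 2·9 = 18.9; r = 17.9 − 18.9 = -1
x=11: ŷ = 0.9 + 2·11 = 22.9; r = 21.9 − 22.9 = -1
SSE = 0 + 36 + 4 + 1 + 4 + 25 + 4 + 1 + 1 = 76

SSE = 76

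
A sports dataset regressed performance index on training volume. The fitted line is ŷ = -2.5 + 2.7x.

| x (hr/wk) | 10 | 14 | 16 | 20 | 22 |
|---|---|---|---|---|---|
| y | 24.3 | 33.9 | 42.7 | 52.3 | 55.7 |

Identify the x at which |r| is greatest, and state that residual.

x = 16, r = 2

x=10: ŷ = -2.5 + 2.7·10 = 24.5; r = 24.3 − 24.5 = -0.2
x=14: ŷ = -2.5 + 2.7·14 = 35.3; r = 33.9 − 35.3 = -1.4
x=16: ŷ = -2.5 + 2.7·16 = 40.7; r = 42.7 − 40.7 = 2
x=20: ŷ = -2.5 + 2.7·20 = 51.5; r = 52.3 − 51.5 = 0.8
x=22: ŷ = -2.5 + 2.7·22 = 56.9; r = 55.7 − 56.9 = -1.2
Largest |r| is 2 at x = 16, residual 2.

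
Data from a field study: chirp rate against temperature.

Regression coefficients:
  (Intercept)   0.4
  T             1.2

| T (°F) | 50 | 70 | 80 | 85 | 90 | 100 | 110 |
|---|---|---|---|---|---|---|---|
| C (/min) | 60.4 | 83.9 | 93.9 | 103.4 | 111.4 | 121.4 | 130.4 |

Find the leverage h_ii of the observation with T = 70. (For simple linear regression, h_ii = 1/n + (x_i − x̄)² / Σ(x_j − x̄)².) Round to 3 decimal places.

T̄ = (50 + 70 + 80 + 85 + 90 + 100 + 110)/7 = 83.5714
Σ(T − T̄)² = 1127.04 + 184.184 + 12.7551 + 2.04082 + 41.3265 + 269.898 + 698.469 = 2335.71
h = 1/7 + (-13.5714)²/2335.71 = 0.142857 + 0.0788554 = 0.222

h = 0.222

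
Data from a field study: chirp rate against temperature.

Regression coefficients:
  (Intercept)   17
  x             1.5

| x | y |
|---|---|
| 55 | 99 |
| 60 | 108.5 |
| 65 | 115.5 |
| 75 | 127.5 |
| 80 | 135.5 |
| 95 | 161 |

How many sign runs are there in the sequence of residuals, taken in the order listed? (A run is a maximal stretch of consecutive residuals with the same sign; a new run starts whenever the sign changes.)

4 runs

x=55: ŷ = 17 + 1.5·55 = 99.5; r = 99 − 99.5 = -0.5
x=60: ŷ = 17 + 1.5·60 = 107; r = 108.5 − 107 = 1.5
x=65: ŷ = 17 + 1.5·65 = 114.5; r = 115.5 − 114.5 = 1
x=75: ŷ = 17 + 1.5·75 = 129.5; r = 127.5 − 129.5 = -2
x=80: ŷ = 17 + 1.5·80 = 137; r = 135.5 − 137 = -1.5
x=95: ŷ = 17 + 1.5·95 = 159.5; r = 161 − 159.5 = 1.5
Signs: − + + − − +
Runs: −×1, +×2, −×2, +×1 → 4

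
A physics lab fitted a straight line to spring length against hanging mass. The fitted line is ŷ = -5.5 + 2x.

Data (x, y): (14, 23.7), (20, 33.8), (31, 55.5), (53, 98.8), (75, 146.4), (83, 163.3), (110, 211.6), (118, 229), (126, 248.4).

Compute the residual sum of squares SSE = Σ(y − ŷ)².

SSE = 31.54

x=14: ŷ = -5.5 + 2·14 = 22.5; e = 23.7 − 22.5 = 1.2
x=20: ŷ = -5.5 + 2·20 = 34.5; e = 33.8 − 34.5 = -0.7
x=31: ŷ = -5.5 + 2·31 = 56.5; e = 55.5 − 56.5 = -1
x=53: ŷ = -5.5 + 2·53 = 100.5; e = 98.8 − 100.5 = -1.7
x=75: ŷ = -5.5 + 2·75 = 144.5; e = 146.4 − 144.5 = 1.9
x=83: ŷ = -5.5 + 2·83 = 160.5; e = 163.3 − 160.5 = 2.8
x=110: ŷ = -5.5 + 2·110 = 214.5; e = 211.6 − 214.5 = -2.9
x=118: ŷ = -5.5 + 2·118 = 230.5; e = 229 − 230.5 = -1.5
x=126: ŷ = -5.5 + 2·126 = 246.5; e = 248.4 − 246.5 = 1.9
SSE = 1.44 + 0.49 + 1 + 2.89 + 3.61 + 7.84 + 8.41 + 2.25 + 3.61 = 31.54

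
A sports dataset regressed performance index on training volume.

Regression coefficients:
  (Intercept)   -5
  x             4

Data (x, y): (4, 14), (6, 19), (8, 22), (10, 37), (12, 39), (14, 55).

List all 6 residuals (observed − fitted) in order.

3, 0, -5, 2, -4, 4

x=4: ŷ = -5 + 4·4 = 11; r = 14 − 11 = 3
x=6: ŷ = -5 + 4·6 = 19; r = 19 − 19 = 0
x=8: ŷ = -5 + 4·8 = 27; r = 22 − 27 = -5
x=10: ŷ = -5 + 4·10 = 35; r = 37 − 35 = 2
x=12: ŷ = -5 + 4·12 = 43; r = 39 − 43 = -4
x=14: ŷ = -5 + 4·14 = 51; r = 55 − 51 = 4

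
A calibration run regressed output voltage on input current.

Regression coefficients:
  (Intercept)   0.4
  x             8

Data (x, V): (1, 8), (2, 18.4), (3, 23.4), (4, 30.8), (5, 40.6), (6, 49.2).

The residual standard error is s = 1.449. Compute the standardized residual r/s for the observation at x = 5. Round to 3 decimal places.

0.138

ŷ = 0.4 + 8·5 = 40.4
r = 40.6 − 40.4 = 0.2
r/s = 0.2 / 1.449 = 0.138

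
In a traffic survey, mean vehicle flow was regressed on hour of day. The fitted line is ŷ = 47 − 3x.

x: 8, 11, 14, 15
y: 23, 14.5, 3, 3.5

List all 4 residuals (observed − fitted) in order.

0, 0.5, -2, 1.5

x=8: ŷ = 47 − 3·8 = 23; r = 23 − 23 = 0
x=11: ŷ = 47 − 3·11 = 14; r = 14.5 − 14 = 0.5
x=14: ŷ = 47 − 3·14 = 5; r = 3 − 5 = -2
x=15: ŷ = 47 − 3·15 = 2; r = 3.5 − 2 = 1.5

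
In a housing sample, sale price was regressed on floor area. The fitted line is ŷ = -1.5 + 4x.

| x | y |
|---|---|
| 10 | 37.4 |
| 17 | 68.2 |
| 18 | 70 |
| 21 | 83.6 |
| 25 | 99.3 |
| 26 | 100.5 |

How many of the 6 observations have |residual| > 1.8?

1

x=10: ŷ = -1.5 + 4·10 = 38.5; e = 37.4 − 38.5 = -1.1
x=17: ŷ = -1.5 + 4·17 = 66.5; e = 68.2 − 66.5 = 1.7
x=18: ŷ = -1.5 + 4·18 = 70.5; e = 70 − 70.5 = -0.5
x=21: ŷ = -1.5 + 4·21 = 82.5; e = 83.6 − 82.5 = 1.1
x=25: ŷ = -1.5 + 4·25 = 98.5; e = 99.3 − 98.5 = 0.8
x=26: ŷ = -1.5 + 4·26 = 102.5; e = 100.5 − 102.5 = -2
|e| > 1.8: x=26 (|e|=2) → 1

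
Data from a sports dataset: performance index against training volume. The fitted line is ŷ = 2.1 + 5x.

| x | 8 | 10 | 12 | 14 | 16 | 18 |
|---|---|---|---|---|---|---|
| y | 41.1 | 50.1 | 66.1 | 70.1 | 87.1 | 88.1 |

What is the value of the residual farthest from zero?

r = 5

x=8: ŷ = 2.1 + 5·8 = 42.1; r = 41.1 − 42.1 = -1
x=10: ŷ = 2.1 + 5·10 = 52.1; r = 50.1 − 52.1 = -2
x=12: ŷ = 2.1 + 5·12 = 62.1; r = 66.1 − 62.1 = 4
x=14: ŷ = 2.1 + 5·14 = 72.1; r = 70.1 − 72.1 = -2
x=16: ŷ = 2.1 + 5·16 = 82.1; r = 87.1 − 82.1 = 5
x=18: ŷ = 2.1 + 5·18 = 92.1; r = 88.1 − 92.1 = -4
Largest |r| is 5 at x = 16, residual 5.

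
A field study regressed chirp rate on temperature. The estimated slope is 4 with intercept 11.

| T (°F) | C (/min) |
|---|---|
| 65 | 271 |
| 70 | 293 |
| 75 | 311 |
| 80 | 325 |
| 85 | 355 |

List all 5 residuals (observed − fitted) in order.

T=65: Ĉ = 11 + 4·65 = 271; e = 271 − 271 = 0
T=70: Ĉ = 11 + 4·70 = 291; e = 293 − 291 = 2
T=75: Ĉ = 11 + 4·75 = 311; e = 311 − 311 = 0
T=80: Ĉ = 11 + 4·80 = 331; e = 325 − 331 = -6
T=85: Ĉ = 11 + 4·85 = 351; e = 355 − 351 = 4

0, 2, 0, -6, 4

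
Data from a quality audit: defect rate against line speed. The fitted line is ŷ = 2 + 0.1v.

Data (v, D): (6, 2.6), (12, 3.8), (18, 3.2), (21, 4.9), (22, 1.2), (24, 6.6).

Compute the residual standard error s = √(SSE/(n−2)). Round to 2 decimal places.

v=6: ŷ = 2 + 0.1·6 = 2.6; e = 2.6 − 2.6 = 0
v=12: ŷ = 2 + 0.1·12 = 3.2; e = 3.8 − 3.2 = 0.6
v=18: ŷ = 2 + 0.1·18 = 3.8; e = 3.2 − 3.8 = -0.6
v=21: ŷ = 2 + 0.1·21 = 4.1; e = 4.9 − 4.1 = 0.8
v=22: ŷ = 2 + 0.1·22 = 4.2; e = 1.2 − 4.2 = -3
v=24: ŷ = 2 + 0.1·24 = 4.4; e = 6.6 − 4.4 = 2.2
SSE = 0 + 0.36 + 0.36 + 0.64 + 9 + 4.84 = 15.2
s = √(15.2/4) = √3.8 ≈ 1.95

s = 1.95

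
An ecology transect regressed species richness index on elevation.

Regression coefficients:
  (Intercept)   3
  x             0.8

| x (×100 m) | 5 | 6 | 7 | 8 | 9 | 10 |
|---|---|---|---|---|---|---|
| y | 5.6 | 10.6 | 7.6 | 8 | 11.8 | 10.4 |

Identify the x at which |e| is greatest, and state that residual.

x=5: ŷ = 3 + 0.8·5 = 7; e = 5.6 − 7 = -1.4
x=6: ŷ = 3 + 0.8·6 = 7.8; e = 10.6 − 7.8 = 2.8
x=7: ŷ = 3 + 0.8·7 = 8.6; e = 7.6 − 8.6 = -1
x=8: ŷ = 3 + 0.8·8 = 9.4; e = 8 − 9.4 = -1.4
x=9: ŷ = 3 + 0.8·9 = 10.2; e = 11.8 − 10.2 = 1.6
x=10: ŷ = 3 + 0.8·10 = 11; e = 10.4 − 11 = -0.6
Largest |e| is 2.8 at x = 6, residual 2.8.

x = 6, e = 2.8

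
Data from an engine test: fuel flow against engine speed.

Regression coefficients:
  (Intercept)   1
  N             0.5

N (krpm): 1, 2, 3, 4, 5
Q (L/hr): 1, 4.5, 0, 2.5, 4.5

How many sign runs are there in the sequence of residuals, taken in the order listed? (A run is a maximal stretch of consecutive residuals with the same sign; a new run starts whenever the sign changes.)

N=1: Q̂ = 1 + 0.5·1 = 1.5; r = 1 − 1.5 = -0.5
N=2: Q̂ = 1 + 0.5·2 = 2; r = 4.5 − 2 = 2.5
N=3: Q̂ = 1 + 0.5·3 = 2.5; r = 0 − 2.5 = -2.5
N=4: Q̂ = 1 + 0.5·4 = 3; r = 2.5 − 3 = -0.5
N=5: Q̂ = 1 + 0.5·5 = 3.5; r = 4.5 − 3.5 = 1
Signs: − + − − +
Runs: −×1, +×1, −×2, +×1 → 4

4 runs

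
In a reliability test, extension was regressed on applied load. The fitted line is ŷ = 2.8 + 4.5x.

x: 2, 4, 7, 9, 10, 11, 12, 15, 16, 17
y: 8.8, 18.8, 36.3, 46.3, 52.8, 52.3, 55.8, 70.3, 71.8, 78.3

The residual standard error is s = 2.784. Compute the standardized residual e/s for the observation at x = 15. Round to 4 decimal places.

ŷ = 2.8 + 4.5·15 = 70.3
e = 70.3 − 70.3 = 0
e/s = 0 / 2.784 = 0.0000

0.0000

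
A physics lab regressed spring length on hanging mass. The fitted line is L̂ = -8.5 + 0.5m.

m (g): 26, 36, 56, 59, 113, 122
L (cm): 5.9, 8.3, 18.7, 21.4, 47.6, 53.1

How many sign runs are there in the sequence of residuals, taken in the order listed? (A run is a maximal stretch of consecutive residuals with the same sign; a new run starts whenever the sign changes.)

5 runs

m=26: L̂ = -8.5 + 0.5·26 = 4.5; e = 5.9 − 4.5 = 1.4
m=36: L̂ = -8.5 + 0.5·36 = 9.5; e = 8.3 − 9.5 = -1.2
m=56: L̂ = -8.5 + 0.5·56 = 19.5; e = 18.7 − 19.5 = -0.8
m=59: L̂ = -8.5 + 0.5·59 = 21; e = 21.4 − 21 = 0.4
m=113: L̂ = -8.5 + 0.5·113 = 48; e = 47.6 − 48 = -0.4
m=122: L̂ = -8.5 + 0.5·122 = 52.5; e = 53.1 − 52.5 = 0.6
Signs: + − − + − +
Runs: +×1, −×2, +×1, −×1, +×1 → 5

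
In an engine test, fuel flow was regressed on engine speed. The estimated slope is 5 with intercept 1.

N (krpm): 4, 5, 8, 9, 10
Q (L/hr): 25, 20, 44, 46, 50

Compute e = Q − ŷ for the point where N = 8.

e = 3

ŷ = 1 + 5·8 = 41
e = 44 − 41 = 3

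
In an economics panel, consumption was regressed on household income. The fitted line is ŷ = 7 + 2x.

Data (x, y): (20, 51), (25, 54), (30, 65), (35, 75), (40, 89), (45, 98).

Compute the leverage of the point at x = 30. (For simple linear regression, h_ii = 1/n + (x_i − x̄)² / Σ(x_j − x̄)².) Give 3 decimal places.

x̄ = (20 + 25 + 30 + 35 + 40 + 45)/6 = 32.5
Σ(x − x̄)² = 156.25 + 56.25 + 6.25 + 6.25 + 56.25 + 156.25 = 437.5
h = 1/6 + (-2.5)²/437.5 = 0.166667 + 0.0142857 = 0.181

h = 0.181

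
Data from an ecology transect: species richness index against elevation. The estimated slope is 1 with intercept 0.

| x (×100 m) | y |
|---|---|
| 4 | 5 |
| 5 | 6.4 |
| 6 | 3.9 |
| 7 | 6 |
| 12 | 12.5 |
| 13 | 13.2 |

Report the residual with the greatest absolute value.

e = -2.1

x=4: ŷ = 4 = 4; e = 5 − 4 = 1
x=5: ŷ = 5 = 5; e = 6.4 − 5 = 1.4
x=6: ŷ = 6 = 6; e = 3.9 − 6 = -2.1
x=7: ŷ = 7 = 7; e = 6 − 7 = -1
x=12: ŷ = 12 = 12; e = 12.5 − 12 = 0.5
x=13: ŷ = 13 = 13; e = 13.2 − 13 = 0.2
Largest |e| is 2.1 at x = 6, residual -2.1.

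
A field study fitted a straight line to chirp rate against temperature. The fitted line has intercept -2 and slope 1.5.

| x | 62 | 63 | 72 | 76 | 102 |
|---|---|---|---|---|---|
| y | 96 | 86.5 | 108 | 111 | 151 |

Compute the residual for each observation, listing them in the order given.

x=62: ŷ = -2 + 1.5·62 = 91; r = 96 − 91 = 5
x=63: ŷ = -2 + 1.5·63 = 92.5; r = 86.5 − 92.5 = -6
x=72: ŷ = -2 + 1.5·72 = 106; r = 108 − 106 = 2
x=76: ŷ = -2 + 1.5·76 = 112; r = 111 − 112 = -1
x=102: ŷ = -2 + 1.5·102 = 151; r = 151 − 151 = 0

5, -6, 2, -1, 0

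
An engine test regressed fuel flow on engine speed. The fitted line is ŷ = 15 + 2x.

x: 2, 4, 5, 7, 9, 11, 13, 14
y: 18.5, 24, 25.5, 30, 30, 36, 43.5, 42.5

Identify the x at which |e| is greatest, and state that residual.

x = 9, e = -3

x=2: ŷ = 15 + 2·2 = 19; e = 18.5 − 19 = -0.5
x=4: ŷ = 15 + 2·4 = 23; e = 24 − 23 = 1
x=5: ŷ = 15 + 2·5 = 25; e = 25.5 − 25 = 0.5
x=7: ŷ = 15 + 2·7 = 29; e = 30 − 29 = 1
x=9: ŷ = 15 + 2·9 = 33; e = 30 − 33 = -3
x=11: ŷ = 15 + 2·11 = 37; e = 36 − 37 = -1
x=13: ŷ = 15 + 2·13 = 41; e = 43.5 − 41 = 2.5
x=14: ŷ = 15 + 2·14 = 43; e = 42.5 − 43 = -0.5
Largest |e| is 3 at x = 9, residual -3.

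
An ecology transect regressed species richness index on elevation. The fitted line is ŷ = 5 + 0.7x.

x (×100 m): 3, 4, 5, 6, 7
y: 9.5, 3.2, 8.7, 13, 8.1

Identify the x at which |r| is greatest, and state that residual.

x=3: ŷ = 5 + 0.7·3 = 7.1; r = 9.5 − 7.1 = 2.4
x=4: ŷ = 5 + 0.7·4 = 7.8; r = 3.2 − 7.8 = -4.6
x=5: ŷ = 5 + 0.7·5 = 8.5; r = 8.7 − 8.5 = 0.2
x=6: ŷ = 5 + 0.7·6 = 9.2; r = 13 − 9.2 = 3.8
x=7: ŷ = 5 + 0.7·7 = 9.9; r = 8.1 − 9.9 = -1.8
Largest |r| is 4.6 at x = 4, residual -4.6.

x = 4, r = -4.6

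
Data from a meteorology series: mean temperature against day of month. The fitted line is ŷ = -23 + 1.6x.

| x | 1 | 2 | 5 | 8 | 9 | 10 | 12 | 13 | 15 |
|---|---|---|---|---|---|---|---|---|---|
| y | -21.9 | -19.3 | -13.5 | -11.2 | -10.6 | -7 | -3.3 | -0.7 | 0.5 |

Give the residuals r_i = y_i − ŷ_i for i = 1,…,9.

-0.5, 0.5, 1.5, -1, -2, 0, 0.5, 1.5, -0.5

x=1: ŷ = -23 + 1.6·1 = -21.4; r = -21.9 − (-21.4) = -0.5
x=2: ŷ = -23 + 1.6·2 = -19.8; r = -19.3 − (-19.8) = 0.5
x=5: ŷ = -23 + 1.6·5 = -15; r = -13.5 − (-15) = 1.5
x=8: ŷ = -23 + 1.6·8 = -10.2; r = -11.2 − (-10.2) = -1
x=9: ŷ = -23 + 1.6·9 = -8.6; r = -10.6 − (-8.6) = -2
x=10: ŷ = -23 + 1.6·10 = -7; r = -7 − (-7) = 0
x=12: ŷ = -23 + 1.6·12 = -3.8; r = -3.3 − (-3.8) = 0.5
x=13: ŷ = -23 + 1.6·13 = -2.2; r = -0.7 − (-2.2) = 1.5
x=15: ŷ = -23 + 1.6·15 = 1; r = 0.5 − 1 = -0.5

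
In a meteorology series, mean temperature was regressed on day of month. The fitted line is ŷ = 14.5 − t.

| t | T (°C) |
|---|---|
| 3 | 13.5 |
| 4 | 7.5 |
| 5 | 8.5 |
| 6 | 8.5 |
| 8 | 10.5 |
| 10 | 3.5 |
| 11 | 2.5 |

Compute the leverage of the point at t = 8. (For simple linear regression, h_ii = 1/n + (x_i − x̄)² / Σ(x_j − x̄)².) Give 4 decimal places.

t̄ = (3 + 4 + 5 + 6 + 8 + 10 + 11)/7 = 6.71429
Σ(t − t̄)² = 13.7959 + 7.36735 + 2.93878 + 0.510204 + 1.65306 + 10.7959 + 18.3673 = 55.4286
h = 1/7 + (1.28571)²/55.4286 = 0.142857 + 0.0298233 = 0.1727

h = 0.1727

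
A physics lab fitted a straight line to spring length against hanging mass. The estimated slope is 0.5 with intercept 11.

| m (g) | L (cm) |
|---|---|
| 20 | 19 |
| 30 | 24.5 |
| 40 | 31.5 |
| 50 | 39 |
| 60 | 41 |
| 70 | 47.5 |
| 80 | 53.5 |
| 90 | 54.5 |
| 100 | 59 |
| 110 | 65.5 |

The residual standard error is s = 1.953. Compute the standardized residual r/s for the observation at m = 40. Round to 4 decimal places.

0.2560

ŷ = 11 + 0.5·40 = 31
r = 31.5 − 31 = 0.5
r/s = 0.5 / 1.953 = 0.2560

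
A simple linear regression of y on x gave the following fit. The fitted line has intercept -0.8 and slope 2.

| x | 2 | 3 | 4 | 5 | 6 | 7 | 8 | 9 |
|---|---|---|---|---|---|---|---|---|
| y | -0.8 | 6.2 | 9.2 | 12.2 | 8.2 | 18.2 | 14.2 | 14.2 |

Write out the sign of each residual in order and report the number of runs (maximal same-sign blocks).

x=2: ŷ = -0.8 + 2·2 = 3.2; r = -0.8 − 3.2 = -4
x=3: ŷ = -0.8 + 2·3 = 5.2; r = 6.2 − 5.2 = 1
x=4: ŷ = -0.8 + 2·4 = 7.2; r = 9.2 − 7.2 = 2
x=5: ŷ = -0.8 + 2·5 = 9.2; r = 12.2 − 9.2 = 3
x=6: ŷ = -0.8 + 2·6 = 11.2; r = 8.2 − 11.2 = -3
x=7: ŷ = -0.8 + 2·7 = 13.2; r = 18.2 − 13.2 = 5
x=8: ŷ = -0.8 + 2·8 = 15.2; r = 14.2 − 15.2 = -1
x=9: ŷ = -0.8 + 2·9 = 17.2; r = 14.2 − 17.2 = -3
Signs: − + + + − + − −
Runs: −×1, +×3, −×1, +×1, −×2 → 5

5 runs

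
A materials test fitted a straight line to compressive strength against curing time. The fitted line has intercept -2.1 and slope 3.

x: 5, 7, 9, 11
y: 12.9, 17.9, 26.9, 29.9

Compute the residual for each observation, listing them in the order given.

0, -1, 2, -1

x=5: ŷ = -2.1 + 3·5 = 12.9; e = 12.9 − 12.9 = 0
x=7: ŷ = -2.1 + 3·7 = 18.9; e = 17.9 − 18.9 = -1
x=9: ŷ = -2.1 + 3·9 = 24.9; e = 26.9 − 24.9 = 2
x=11: ŷ = -2.1 + 3·11 = 30.9; e = 29.9 − 30.9 = -1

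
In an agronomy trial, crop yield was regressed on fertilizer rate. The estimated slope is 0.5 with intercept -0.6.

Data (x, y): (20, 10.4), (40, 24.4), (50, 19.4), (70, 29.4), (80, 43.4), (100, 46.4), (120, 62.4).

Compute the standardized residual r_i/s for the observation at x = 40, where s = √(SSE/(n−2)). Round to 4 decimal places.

1.0660

x=20: ŷ = -0.6 + 0.5·20 = 9.4; r = 10.4 − 9.4 = 1
x=40: ŷ = -0.6 + 0.5·40 = 19.4; r = 24.4 − 19.4 = 5
x=50: ŷ = -0.6 + 0.5·50 = 24.4; r = 19.4 − 24.4 = -5
x=70: ŷ = -0.6 + 0.5·70 = 34.4; r = 29.4 − 34.4 = -5
x=80: ŷ = -0.6 + 0.5·80 = 39.4; r = 43.4 − 39.4 = 4
x=100: ŷ = -0.6 + 0.5·100 = 49.4; r = 46.4 − 49.4 = -3
x=120: ŷ = -0.6 + 0.5·120 = 59.4; r = 62.4 − 59.4 = 3
SSE = 1 + 25 + 25 + 25 + 16 + 9 + 9 = 110
s = √(110/5) = 4.69042
r/s = 5 / 4.69042 = 1.0660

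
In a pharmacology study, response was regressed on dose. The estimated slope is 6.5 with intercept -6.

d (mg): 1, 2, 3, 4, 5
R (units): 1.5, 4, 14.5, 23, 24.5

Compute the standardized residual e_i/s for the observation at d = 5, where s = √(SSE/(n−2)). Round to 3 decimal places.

d=1: ŷ = -6 + 6.5·1 = 0.5; e = 1.5 − 0.5 = 1
d=2: ŷ = -6 + 6.5·2 = 7; e = 4 − 7 = -3
d=3: ŷ = -6 + 6.5·3 = 13.5; e = 14.5 − 13.5 = 1
d=4: ŷ = -6 + 6.5·4 = 20; e = 23 − 20 = 3
d=5: ŷ = -6 + 6.5·5 = 26.5; e = 24.5 − 26.5 = -2
SSE = 1 + 9 + 1 + 9 + 4 = 24
s = √(24/3) = 2.82843
e/s = -2 / 2.82843 = -0.707

-0.707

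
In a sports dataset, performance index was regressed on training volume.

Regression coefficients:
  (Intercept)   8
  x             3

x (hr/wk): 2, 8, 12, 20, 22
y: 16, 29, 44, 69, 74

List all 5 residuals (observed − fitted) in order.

2, -3, 0, 1, 0

x=2: ŷ = 8 + 3·2 = 14; e = 16 − 14 = 2
x=8: ŷ = 8 + 3·8 = 32; e = 29 − 32 = -3
x=12: ŷ = 8 + 3·12 = 44; e = 44 − 44 = 0
x=20: ŷ = 8 + 3·20 = 68; e = 69 − 68 = 1
x=22: ŷ = 8 + 3·22 = 74; e = 74 − 74 = 0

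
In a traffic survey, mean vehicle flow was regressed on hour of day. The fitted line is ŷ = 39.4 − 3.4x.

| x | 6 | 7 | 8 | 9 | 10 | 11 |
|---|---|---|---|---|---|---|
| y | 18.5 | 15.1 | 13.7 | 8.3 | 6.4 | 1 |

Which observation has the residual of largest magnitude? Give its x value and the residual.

x=6: ŷ = 39.4 − 3.4·6 = 19; r = 18.5 − 19 = -0.5
x=7: ŷ = 39.4 − 3.4·7 = 15.6; r = 15.1 − 15.6 = -0.5
x=8: ŷ = 39.4 − 3.4·8 = 12.2; r = 13.7 − 12.2 = 1.5
x=9: ŷ = 39.4 − 3.4·9 = 8.8; r = 8.3 − 8.8 = -0.5
x=10: ŷ = 39.4 − 3.4·10 = 5.4; r = 6.4 − 5.4 = 1
x=11: ŷ = 39.4 − 3.4·11 = 2; r = 1 − 2 = -1
Largest |r| is 1.5 at x = 8, residual 1.5.

x = 8, r = 1.5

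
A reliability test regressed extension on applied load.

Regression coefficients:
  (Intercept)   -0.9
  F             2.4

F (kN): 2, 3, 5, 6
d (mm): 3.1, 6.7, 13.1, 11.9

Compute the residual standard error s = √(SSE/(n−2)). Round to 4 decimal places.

F=2: ŷ = -0.9 + 2.4·2 = 3.9; r = 3.1 − 3.9 = -0.8
F=3: ŷ = -0.9 + 2.4·3 = 6.3; r = 6.7 − 6.3 = 0.4
F=5: ŷ = -0.9 + 2.4·5 = 11.1; r = 13.1 − 11.1 = 2
F=6: ŷ = -0.9 + 2.4·6 = 13.5; r = 11.9 − 13.5 = -1.6
SSE = 0.64 + 0.16 + 4 + 2.56 = 7.36
s = √(7.36/2) = √3.68 ≈ 1.9183

s = 1.9183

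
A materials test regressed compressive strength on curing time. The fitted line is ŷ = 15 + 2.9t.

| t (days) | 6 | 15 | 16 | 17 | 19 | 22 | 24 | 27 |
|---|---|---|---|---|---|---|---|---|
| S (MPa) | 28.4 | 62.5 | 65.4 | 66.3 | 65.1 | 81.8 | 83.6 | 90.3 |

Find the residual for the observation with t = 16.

ŷ = 15 + 2.9·16 = 61.4
r = 65.4 − 61.4 = 4

r = 4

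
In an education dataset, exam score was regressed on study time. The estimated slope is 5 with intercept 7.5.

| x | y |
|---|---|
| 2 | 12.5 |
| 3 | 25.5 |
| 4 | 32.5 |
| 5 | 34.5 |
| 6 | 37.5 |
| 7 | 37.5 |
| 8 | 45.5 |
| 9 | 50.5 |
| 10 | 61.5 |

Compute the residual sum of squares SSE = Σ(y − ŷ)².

x=2: ŷ = 7.5 + 5·2 = 17.5; r = 12.5 − 17.5 = -5
x=3: ŷ = 7.5 + 5·3 = 22.5; r = 25.5 − 22.5 = 3
x=4: ŷ = 7.5 + 5·4 = 27.5; r = 32.5 − 27.5 = 5
x=5: ŷ = 7.5 + 5·5 = 32.5; r = 34.5 − 32.5 = 2
x=6: ŷ = 7.5 + 5·6 = 37.5; r = 37.5 − 37.5 = 0
x=7: ŷ = 7.5 + 5·7 = 42.5; r = 37.5 − 42.5 = -5
x=8: ŷ = 7.5 + 5·8 = 47.5; r = 45.5 − 47.5 = -2
x=9: ŷ = 7.5 + 5·9 = 52.5; r = 50.5 − 52.5 = -2
x=10: ŷ = 7.5 + 5·10 = 57.5; r = 61.5 − 57.5 = 4
SSE = 25 + 9 + 25 + 4 + 0 + 25 + 4 + 4 + 16 = 112

SSE = 112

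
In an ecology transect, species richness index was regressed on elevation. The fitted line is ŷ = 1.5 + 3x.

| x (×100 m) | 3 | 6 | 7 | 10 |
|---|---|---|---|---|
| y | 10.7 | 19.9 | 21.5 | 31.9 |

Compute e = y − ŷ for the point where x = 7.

ŷ = 1.5 + 3·7 = 22.5
e = 21.5 − 22.5 = -1

e = -1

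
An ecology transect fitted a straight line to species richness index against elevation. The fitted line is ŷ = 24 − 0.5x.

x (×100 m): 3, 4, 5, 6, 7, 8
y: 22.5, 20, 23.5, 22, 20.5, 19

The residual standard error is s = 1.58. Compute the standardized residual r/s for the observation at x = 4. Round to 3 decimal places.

ŷ = 24 − 0.5·4 = 22
r = 20 − 22 = -2
r/s = -2 / 1.58 = -1.266

-1.266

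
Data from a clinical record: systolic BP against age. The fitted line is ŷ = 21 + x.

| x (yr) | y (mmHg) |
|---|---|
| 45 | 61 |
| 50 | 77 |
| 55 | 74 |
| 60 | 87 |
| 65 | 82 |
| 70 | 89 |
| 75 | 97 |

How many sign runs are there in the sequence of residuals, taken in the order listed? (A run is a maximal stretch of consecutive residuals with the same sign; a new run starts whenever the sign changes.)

x=45: ŷ = 21 + 45 = 66; r = 61 − 66 = -5
x=50: ŷ = 21 + 50 = 71; r = 77 − 71 = 6
x=55: ŷ = 21 + 55 = 76; r = 74 − 76 = -2
x=60: ŷ = 21 + 60 = 81; r = 87 − 81 = 6
x=65: ŷ = 21 + 65 = 86; r = 82 − 86 = -4
x=70: ŷ = 21 + 70 = 91; r = 89 − 91 = -2
x=75: ŷ = 21 + 75 = 96; r = 97 − 96 = 1
Signs: − + − + − − +
Runs: −×1, +×1, −×1, +×1, −×2, +×1 → 6

6 runs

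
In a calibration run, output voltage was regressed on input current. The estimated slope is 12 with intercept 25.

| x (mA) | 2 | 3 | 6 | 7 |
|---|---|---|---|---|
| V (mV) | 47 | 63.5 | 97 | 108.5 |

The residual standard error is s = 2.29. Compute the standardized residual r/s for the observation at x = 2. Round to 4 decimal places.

-0.8734

ŷ = 25 + 12·2 = 49
r = 47 − 49 = -2
r/s = -2 / 2.29 = -0.8734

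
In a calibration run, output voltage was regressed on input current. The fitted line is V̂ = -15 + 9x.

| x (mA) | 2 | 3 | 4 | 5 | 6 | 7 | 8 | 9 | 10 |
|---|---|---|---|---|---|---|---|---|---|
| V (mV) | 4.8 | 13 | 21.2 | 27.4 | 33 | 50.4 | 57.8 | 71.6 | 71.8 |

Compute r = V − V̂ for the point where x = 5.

V̂ = -15 + 9·5 = 30
r = 27.4 − 30 = -2.6

r = -2.6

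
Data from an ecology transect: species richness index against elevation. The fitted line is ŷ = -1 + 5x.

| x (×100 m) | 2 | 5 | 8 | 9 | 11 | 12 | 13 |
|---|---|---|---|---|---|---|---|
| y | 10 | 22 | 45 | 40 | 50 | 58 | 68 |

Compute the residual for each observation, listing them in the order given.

1, -2, 6, -4, -4, -1, 4

x=2: ŷ = -1 + 5·2 = 9; r = 10 − 9 = 1
x=5: ŷ = -1 + 5·5 = 24; r = 22 − 24 = -2
x=8: ŷ = -1 + 5·8 = 39; r = 45 − 39 = 6
x=9: ŷ = -1 + 5·9 = 44; r = 40 − 44 = -4
x=11: ŷ = -1 + 5·11 = 54; r = 50 − 54 = -4
x=12: ŷ = -1 + 5·12 = 59; r = 58 − 59 = -1
x=13: ŷ = -1 + 5·13 = 64; r = 68 − 64 = 4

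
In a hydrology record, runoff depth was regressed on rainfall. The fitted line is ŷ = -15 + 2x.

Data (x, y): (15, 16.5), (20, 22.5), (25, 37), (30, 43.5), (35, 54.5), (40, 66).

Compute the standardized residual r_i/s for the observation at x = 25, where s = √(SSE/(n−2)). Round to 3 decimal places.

x=15: ŷ = -15 + 2·15 = 15; r = 16.5 − 15 = 1.5
x=20: ŷ = -15 + 2·20 = 25; r = 22.5 − 25 = -2.5
x=25: ŷ = -15 + 2·25 = 35; r = 37 − 35 = 2
x=30: ŷ = -15 + 2·30 = 45; r = 43.5 − 45 = -1.5
x=35: ŷ = -15 + 2·35 = 55; r = 54.5 − 55 = -0.5
x=40: ŷ = -15 + 2·40 = 65; r = 66 − 65 = 1
SSE = 2.25 + 6.25 + 4 + 2.25 + 0.25 + 1 = 16
s = √(16/4) = 2
r/s = 2 / 2 = 1.000

1.000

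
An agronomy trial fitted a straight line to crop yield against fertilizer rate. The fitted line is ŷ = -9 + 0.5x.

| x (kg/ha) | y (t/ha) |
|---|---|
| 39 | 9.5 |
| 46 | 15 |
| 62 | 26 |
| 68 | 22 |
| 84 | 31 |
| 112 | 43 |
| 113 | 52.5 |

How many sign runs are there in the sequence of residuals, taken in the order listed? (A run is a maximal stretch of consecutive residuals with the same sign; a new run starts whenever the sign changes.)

4 runs

x=39: ŷ = -9 + 0.5·39 = 10.5; r = 9.5 − 10.5 = -1
x=46: ŷ = -9 + 0.5·46 = 14; r = 15 − 14 = 1
x=62: ŷ = -9 + 0.5·62 = 22; r = 26 − 22 = 4
x=68: ŷ = -9 + 0.5·68 = 25; r = 22 − 25 = -3
x=84: ŷ = -9 + 0.5·84 = 33; r = 31 − 33 = -2
x=112: ŷ = -9 + 0.5·112 = 47; r = 43 − 47 = -4
x=113: ŷ = -9 + 0.5·113 = 47.5; r = 52.5 − 47.5 = 5
Signs: − + + − − − +
Runs: −×1, +×2, −×3, +×1 → 4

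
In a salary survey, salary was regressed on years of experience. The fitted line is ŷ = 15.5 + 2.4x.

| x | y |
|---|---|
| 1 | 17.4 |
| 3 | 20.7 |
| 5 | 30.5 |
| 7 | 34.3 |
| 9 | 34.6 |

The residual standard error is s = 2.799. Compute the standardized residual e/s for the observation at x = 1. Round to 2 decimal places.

-0.18

ŷ = 15.5 + 2.4·1 = 17.9
e = 17.4 − 17.9 = -0.5
e/s = -0.5 / 2.799 = -0.18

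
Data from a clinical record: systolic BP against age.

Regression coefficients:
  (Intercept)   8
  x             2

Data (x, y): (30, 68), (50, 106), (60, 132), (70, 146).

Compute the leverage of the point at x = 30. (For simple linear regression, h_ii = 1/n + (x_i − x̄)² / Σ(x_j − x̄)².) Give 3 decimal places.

x̄ = (30 + 50 + 60 + 70)/4 = 52.5
Σ(x − x̄)² = 506.25 + 6.25 + 56.25 + 306.25 = 875
h = 1/4 + (-22.5)²/875 = 0.25 + 0.578571 = 0.829

h = 0.829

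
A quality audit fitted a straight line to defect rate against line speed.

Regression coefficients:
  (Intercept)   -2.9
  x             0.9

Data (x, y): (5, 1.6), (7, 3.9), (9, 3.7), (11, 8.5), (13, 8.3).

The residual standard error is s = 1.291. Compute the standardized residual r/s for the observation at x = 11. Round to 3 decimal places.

ŷ = -2.9 + 0.9·11 = 7
r = 8.5 − 7 = 1.5
r/s = 1.5 / 1.291 = 1.162

1.162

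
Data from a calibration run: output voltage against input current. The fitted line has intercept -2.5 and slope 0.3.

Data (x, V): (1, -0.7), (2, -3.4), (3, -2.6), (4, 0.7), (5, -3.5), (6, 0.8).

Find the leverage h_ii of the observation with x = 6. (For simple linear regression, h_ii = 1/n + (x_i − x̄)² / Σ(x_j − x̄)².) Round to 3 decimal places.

h = 0.524

x̄ = (1 + 2 + 3 + 4 + 5 + 6)/6 = 3.5
Σ(x − x̄)² = 6.25 + 2.25 + 0.25 + 0.25 + 2.25 + 6.25 = 17.5
h = 1/6 + (2.5)²/17.5 = 0.166667 + 0.357143 = 0.524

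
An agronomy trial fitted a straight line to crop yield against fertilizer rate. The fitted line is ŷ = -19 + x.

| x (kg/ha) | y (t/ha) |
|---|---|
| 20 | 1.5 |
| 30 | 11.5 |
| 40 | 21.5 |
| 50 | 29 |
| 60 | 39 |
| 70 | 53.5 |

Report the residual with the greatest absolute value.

x=20: ŷ = -19 + 20 = 1; r = 1.5 − 1 = 0.5
x=30: ŷ = -19 + 30 = 11; r = 11.5 − 11 = 0.5
x=40: ŷ = -19 + 40 = 21; r = 21.5 − 21 = 0.5
x=50: ŷ = -19 + 50 = 31; r = 29 − 31 = -2
x=60: ŷ = -19 + 60 = 41; r = 39 − 41 = -2
x=70: ŷ = -19 + 70 = 51; r = 53.5 − 51 = 2.5
Largest |r| is 2.5 at x = 70, residual 2.5.

r = 2.5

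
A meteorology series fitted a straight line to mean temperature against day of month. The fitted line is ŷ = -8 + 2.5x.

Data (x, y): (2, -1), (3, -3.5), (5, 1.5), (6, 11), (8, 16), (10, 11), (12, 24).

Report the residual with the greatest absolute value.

x=2: ŷ = -8 + 2.5·2 = -3; e = -1 − (-3) = 2
x=3: ŷ = -8 + 2.5·3 = -0.5; e = -3.5 − (-0.5) = -3
x=5: ŷ = -8 + 2.5·5 = 4.5; e = 1.5 − 4.5 = -3
x=6: ŷ = -8 + 2.5·6 = 7; e = 11 − 7 = 4
x=8: ŷ = -8 + 2.5·8 = 12; e = 16 − 12 = 4
x=10: ŷ = -8 + 2.5·10 = 17; e = 11 − 17 = -6
x=12: ŷ = -8 + 2.5·12 = 22; e = 24 − 22 = 2
Largest |e| is 6 at x = 10, residual -6.

e = -6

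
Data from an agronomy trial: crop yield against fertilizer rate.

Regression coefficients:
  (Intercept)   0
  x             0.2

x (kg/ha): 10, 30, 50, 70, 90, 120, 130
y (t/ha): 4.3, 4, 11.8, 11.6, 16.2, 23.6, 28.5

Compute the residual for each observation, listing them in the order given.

x=10: ŷ = 0.2·10 = 2; e = 4.3 − 2 = 2.3
x=30: ŷ = 0.2·30 = 6; e = 4 − 6 = -2
x=50: ŷ = 0.2·50 = 10; e = 11.8 − 10 = 1.8
x=70: ŷ = 0.2·70 = 14; e = 11.6 − 14 = -2.4
x=90: ŷ = 0.2·90 = 18; e = 16.2 − 18 = -1.8
x=120: ŷ = 0.2·120 = 24; e = 23.6 − 24 = -0.4
x=130: ŷ = 0.2·130 = 26; e = 28.5 − 26 = 2.5

2.3, -2, 1.8, -2.4, -1.8, -0.4, 2.5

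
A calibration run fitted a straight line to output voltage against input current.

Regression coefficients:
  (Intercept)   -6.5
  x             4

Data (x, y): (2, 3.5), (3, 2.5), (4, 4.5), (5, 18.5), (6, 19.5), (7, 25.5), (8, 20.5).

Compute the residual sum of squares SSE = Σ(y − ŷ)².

SSE = 108

x=2: ŷ = -6.5 + 4·2 = 1.5; r = 3.5 − 1.5 = 2
x=3: ŷ = -6.5 + 4·3 = 5.5; r = 2.5 − 5.5 = -3
x=4: ŷ = -6.5 + 4·4 = 9.5; r = 4.5 − 9.5 = -5
x=5: ŷ = -6.5 + 4·5 = 13.5; r = 18.5 − 13.5 = 5
x=6: ŷ = -6.5 + 4·6 = 17.5; r = 19.5 − 17.5 = 2
x=7: ŷ = -6.5 + 4·7 = 21.5; r = 25.5 − 21.5 = 4
x=8: ŷ = -6.5 + 4·8 = 25.5; r = 20.5 − 25.5 = -5
SSE = 4 + 9 + 25 + 25 + 4 + 16 + 25 = 108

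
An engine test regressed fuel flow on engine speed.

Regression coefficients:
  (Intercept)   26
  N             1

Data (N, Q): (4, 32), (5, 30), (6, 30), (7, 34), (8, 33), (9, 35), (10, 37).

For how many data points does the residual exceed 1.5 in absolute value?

2

N=4: ŷ = 26 + 4 = 30; e = 32 − 30 = 2
N=5: ŷ = 26 + 5 = 31; e = 30 − 31 = -1
N=6: ŷ = 26 + 6 = 32; e = 30 − 32 = -2
N=7: ŷ = 26 + 7 = 33; e = 34 − 33 = 1
N=8: ŷ = 26 + 8 = 34; e = 33 − 34 = -1
N=9: ŷ = 26 + 9 = 35; e = 35 − 35 = 0
N=10: ŷ = 26 + 10 = 36; e = 37 − 36 = 1
|e| > 1.5: N=4 (|e|=2), N=6 (|e|=2) → 2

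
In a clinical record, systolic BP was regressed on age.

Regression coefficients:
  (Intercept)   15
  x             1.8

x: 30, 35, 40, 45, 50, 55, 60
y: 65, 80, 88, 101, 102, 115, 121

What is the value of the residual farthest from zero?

x=30: ŷ = 15 + 1.8·30 = 69; r = 65 − 69 = -4
x=35: ŷ = 15 + 1.8·35 = 78; r = 80 − 78 = 2
x=40: ŷ = 15 + 1.8·40 = 87; r = 88 − 87 = 1
x=45: ŷ = 15 + 1.8·45 = 96; r = 101 − 96 = 5
x=50: ŷ = 15 + 1.8·50 = 105; r = 102 − 105 = -3
x=55: ŷ = 15 + 1.8·55 = 114; r = 115 − 114 = 1
x=60: ŷ = 15 + 1.8·60 = 123; r = 121 − 123 = -2
Largest |r| is 5 at x = 45, residual 5.

r = 5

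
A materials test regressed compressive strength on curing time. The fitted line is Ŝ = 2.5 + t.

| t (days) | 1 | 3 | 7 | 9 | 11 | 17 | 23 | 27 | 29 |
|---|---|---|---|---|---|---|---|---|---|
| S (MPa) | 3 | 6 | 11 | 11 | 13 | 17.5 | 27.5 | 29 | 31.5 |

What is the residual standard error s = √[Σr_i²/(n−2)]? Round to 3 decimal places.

s = 1.282

t=1: Ŝ = 2.5 + 1 = 3.5; r = 3 − 3.5 = -0.5
t=3: Ŝ = 2.5 + 3 = 5.5; r = 6 − 5.5 = 0.5
t=7: Ŝ = 2.5 + 7 = 9.5; r = 11 − 9.5 = 1.5
t=9: Ŝ = 2.5 + 9 = 11.5; r = 11 − 11.5 = -0.5
t=11: Ŝ = 2.5 + 11 = 13.5; r = 13 − 13.5 = -0.5
t=17: Ŝ = 2.5 + 17 = 19.5; r = 17.5 − 19.5 = -2
t=23: Ŝ = 2.5 + 23 = 25.5; r = 27.5 − 25.5 = 2
t=27: Ŝ = 2.5 + 27 = 29.5; r = 29 − 29.5 = -0.5
t=29: Ŝ = 2.5 + 29 = 31.5; r = 31.5 − 31.5 = 0
SSE = 0.25 + 0.25 + 2.25 + 0.25 + 0.25 + 4 + 4 + 0.25 + 0 = 11.5
s = √(11.5/7) = √1.64286 ≈ 1.282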